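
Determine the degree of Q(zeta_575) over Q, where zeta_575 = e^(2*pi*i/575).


The degree equals Euler's totient phi(575).
575 = 5^2 * 23
phi(575) = 440

440


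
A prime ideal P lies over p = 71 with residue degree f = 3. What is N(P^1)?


N(P^a) = p^(a*f)
= 71^(1*3)
= 71^3
= 357911

357911


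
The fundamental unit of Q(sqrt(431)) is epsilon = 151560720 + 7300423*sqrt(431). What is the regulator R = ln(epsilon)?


epsilon = 151560720 + 7300423*sqrt(431)
= 3.0312e+08
R = ln(3.0312e+08)
= 19.5296

19.5296


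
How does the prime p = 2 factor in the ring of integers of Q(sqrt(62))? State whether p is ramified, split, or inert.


K = Q(sqrt(62)). Since d mod 4 = 2, disc(K) = 248.
Check p | disc: 248 mod 2 = 0.
p divides disc, so p ramifies: (p) = P^2 with e=2, f=1, g=1.
Therefore p is ramified.

ramified


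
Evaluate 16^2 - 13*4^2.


x^2 - d*y^2
= 16^2 - 13*4^2
= 256 - 208
= 48

48


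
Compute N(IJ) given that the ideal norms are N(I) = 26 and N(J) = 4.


N(IJ) = N(I) * N(J)
= 26 * 4
= 104

104


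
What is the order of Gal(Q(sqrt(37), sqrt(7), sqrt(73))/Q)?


The 3 square roots of distinct primes are multiplicatively independent over Q,
so [K:Q] = 2^3 and Gal(K/Q) is isomorphic to (Z/2Z)^3.
|Gal| = 2^3 = 8

8


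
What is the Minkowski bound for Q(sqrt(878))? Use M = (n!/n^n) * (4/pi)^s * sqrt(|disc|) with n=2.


d = 878, d mod 4 = 2, so disc(K) = 4d = 3512; |disc(K)| = 3512
Real quadratic field, so n = 2, s = r2 = 0, r1 = 2
M = (n!/n^n) * (4/pi)^s * sqrt(|disc(K)|) = (2!/2^2) * (4/pi)^0 * sqrt(3512)
= 0.5 * 1.000000 * 59.262130
= 29.6311

29.6311


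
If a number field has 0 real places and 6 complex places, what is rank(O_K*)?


By Dirichlet's unit theorem:
rank = r1 + r2 - 1
= 0 + 6 - 1
= 5

5


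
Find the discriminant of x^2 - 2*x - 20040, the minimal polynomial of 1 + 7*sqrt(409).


The element 1 + 7*sqrt(409) has minimal polynomial:
x^2 - 2*x - 20040
Discriminant = (-2)^2 - 4*(-20040)
= 4 + 80160
= 80164

80164


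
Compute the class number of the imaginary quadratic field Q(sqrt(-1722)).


K = Q(sqrt(-1722)). d mod 4 = 2, so D = disc(K) = 4d = -6888
h(K) equals the number of primitive reduced positive-definite forms (a, b, c) = a*x^2 + b*x*y + c*y^2 with b^2 - 4ac = D,
where reduced means |b| <= a <= c, with b >= 0 whenever |b| = a or a = c, and primitive means gcd(a, b, c) = 1.
Reduced forces 3a^2 <= |D| = 6888, so 1 <= a <= 47; b must have the parity of D, and c = (b^2 - D)/(4a) must be an integer >= a.
Enumerate a = 1..47, b in [-a, a]:
  a=1: (1, 0, 1722)  [1]
  a=2: (2, 0, 861)  [1]
  a=3: (3, 0, 574)  [1]
  a=4..5: none
  a=6: (6, 0, 287)  [1]
  a=7: (7, 0, 246)  [1]
  a=8..10: none
  a=11: (11, -8, 158), (11, 8, 158)  [2]
  a=12..13: none
  a=14: (14, 0, 123)  [1]
  a=15..18: none
  a=19: (19, -16, 94), (19, 16, 94)  [2]
  a=20: none
  a=21: (21, 0, 82)  [1]
  a=22: (22, -8, 79), (22, 8, 79)  [2]
  a=23: (23, -14, 77), (23, 14, 77)  [2]
  a=24..30: none
  a=31: (31, -26, 61), (31, 26, 61)  [2]
  a=32: none
  a=33: (33, -30, 59), (33, 30, 59)  [2]
  a=34..37: none
  a=38: (38, -16, 47), (38, 16, 47)  [2]
  a=39..40: none
  a=41: (41, 0, 42)  [1]
  a=42: none
  a=43: (43, -32, 46), (43, 32, 46)  [2]
  a=44..47: none
Total reduced forms: 1 + 1 + 1 + 1 + 1 + 2 + 1 + 2 + 1 + 2 + 2 + 2 + 2 + 2 + 1 + 2 = 24
h = 24

24


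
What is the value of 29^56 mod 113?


p = 113 is prime and the exponent is (p-1)/2 = 56, so by Euler's criterion 29^56 = (29/113) = +1 or -1 mod 113.
Compute by square-and-multiply:
  56 = 32 + 16 + 8 (binary 111000)
  Repeated squaring mod 113: 29^1 = 29, 29^2 = 50, 29^4 = 14, 29^8 = 83, 29^16 = 109, 29^32 = 16
  29^56 = 29^32 * 29^16 * 29^8 = 16 * 109 * 83 mod 113
    16 * 109 = 1744 = 49 mod 113
    49 * 83 = 4067 = 112 mod 113
  29^56 = 112 mod 113
Result 112 = p - 1 = -1 mod 113: 29 is a quadratic non-residue mod 113. As a residue in [0, p-1] the value is 112.
29^56 mod 113 = 112

112


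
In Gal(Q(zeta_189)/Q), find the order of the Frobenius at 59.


The Frobenius at p in Gal(Q(zeta_n)/Q) = (Z/nZ)* is the class of p, so its order is ord_189(59), the smallest k >= 1 with 59^k = 1 mod 189.
n = 189 = 3^3 * 7, phi(189) = 108; the order divides phi(n).
Divisors of 108: 1, 2, 3, 4, 6, 9, 12, 18, 27, 36, 54, 108
Repeated squaring mod 189: 59^1 = 59, 59^2 = 79, 59^4 = 4, 59^8 = 16, 59^16 = 67, 59^32 = 142, 59^64 = 130
Test divisors in increasing order:
  k=1: 59^1 = 59 mod 189
  k=2: 59^2 = 79 mod 189
  k=3: 59^3 = 79 * 59 = 125 mod 189
  k=4: 59^4 = 4 mod 189
  k=6: 59^6 = 4 * 79 = 127 mod 189
  k=9: 59^9 = 16 * 59 = 188 mod 189
  k=12: 59^12 = 16 * 4 = 64 mod 189
  k=18: 59^18 = 67 * 79 = 1 mod 189  <- first divisor giving 1
Order = 18

18


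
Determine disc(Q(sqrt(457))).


For K = Q(sqrt(d)) with d squarefree: disc(K) = d if d = 1 mod 4, and disc(K) = 4d if d = 2 or 3 mod 4.
Here d = 457, and d mod 4 = 1.
d = 1 mod 4 (O_K = Z[(1+sqrt(d))/2]), so disc(K) = d = 457

457


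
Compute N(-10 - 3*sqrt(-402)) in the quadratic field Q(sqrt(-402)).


N(a + b*sqrt(d)) = a^2 - d*b^2
= (-10)^2 - (-402)*(-3)^2
= 100 + 3618
= 3718

3718


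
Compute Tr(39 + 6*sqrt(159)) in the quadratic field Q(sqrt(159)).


Tr(a + b*sqrt(d)) = (a + b*sqrt(d)) + (a - b*sqrt(d)) = 2a
= 2 * (39)
= 78

78


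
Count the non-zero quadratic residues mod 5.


For prime p, the number of non-zero quadratic residues is (p-1)/2.
= (5-1)/2
= 2

2


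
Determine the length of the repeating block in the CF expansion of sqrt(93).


Run the CF algorithm for sqrt(93).
a_0 = floor(sqrt(93)) = 9; set m_0=0, q_0=1.
Recurrence: m' = q*a - m,  q' = (d - m'^2)/q,  a' = floor((a_0 + m')/q').
  step 1: m=9, q=12, a=1
  step 2: m=3, q=7, a=1
  step 3: m=4, q=11, a=1
  step 4: m=7, q=4, a=4
  step 5: m=9, q=3, a=6
  step 6: m=9, q=4, a=4
  step 7: m=7, q=11, a=1
  step 8: m=4, q=7, a=1
  step 9: m=3, q=12, a=1
  step 10: m=9, q=1, a=18
a_10 = 2*a_0 = 18, so the period closes here.
sqrt(93) = [9; 1, 1, 1, 4, 6, 4, 1, 1, 1, 18]
Period length = 10

10


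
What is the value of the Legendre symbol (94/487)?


p = 487 is prime, so compute (94/487) with the reciprocity algorithm (Jacobi-symbol steps: pull out 2s via (2/n), flip via reciprocity, reduce):
  pull out 2: (2/487) = +1  (since 487 mod 8 = 7)
  reciprocity: (47/487) -> -(487/47)
  reduce: (17/47)
  reciprocity: (17/47) -> +(47/17)
  reduce: (13/17)
  reciprocity: (13/17) -> +(17/13)
  reduce: (4/13)
  pull out 2: (2/13) = -1  (since 13 mod 8 = 5)
  pull out 2: (2/13) = -1  (since 13 mod 8 = 5)
  (1/13) = 1
Product of signs = -1
(94/487) = -1

-1


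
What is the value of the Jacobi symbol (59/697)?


Compute (59/697) via quadratic reciprocity:
  reciprocity: (59/697) -> +(697/59)
  reduce: (48/59)
  pull out 2: (2/59) = -1  (since 59 mod 8 = 3)
  pull out 2: (2/59) = -1  (since 59 mod 8 = 3)
  pull out 2: (2/59) = -1  (since 59 mod 8 = 3)
  pull out 2: (2/59) = -1  (since 59 mod 8 = 3)
  reciprocity: (3/59) -> -(59/3)
  reduce: (2/3)
  pull out 2: (2/3) = -1  (since 3 mod 8 = 3)
  (1/3) = 1
Product of signs = 1

1


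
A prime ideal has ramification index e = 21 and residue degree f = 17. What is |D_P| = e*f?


|D_P| = e * f
= 21 * 17
= 357

357


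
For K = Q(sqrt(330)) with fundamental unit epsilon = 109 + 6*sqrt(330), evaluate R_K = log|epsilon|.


epsilon = 109 + 6*sqrt(330)
= 217.9954
R = ln(217.9954)
= 5.3845

5.3845


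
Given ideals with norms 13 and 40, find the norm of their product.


N(IJ) = N(I) * N(J)
= 13 * 40
= 520

520


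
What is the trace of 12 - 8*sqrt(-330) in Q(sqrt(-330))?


Tr(a + b*sqrt(d)) = (a + b*sqrt(d)) + (a - b*sqrt(d)) = 2a
= 2 * (12)
= 24

24


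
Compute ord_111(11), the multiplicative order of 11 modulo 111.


We want ord_111(11), the smallest k >= 1 with 11^k = 1 mod 111.
n = 111 = 3 * 37, phi(111) = 72; the order divides phi(n).
Divisors of 72: 1, 2, 3, 4, 6, 8, 9, 12, 18, 24, 36, 72
Repeated squaring mod 111: 11^1 = 11, 11^2 = 10, 11^4 = 100, 11^8 = 10, 11^16 = 100, 11^32 = 10, 11^64 = 100
Test divisors in increasing order:
  k=1: 11^1 = 11 mod 111
  k=2: 11^2 = 10 mod 111
  k=3: 11^3 = 10 * 11 = 110 mod 111
  k=4: 11^4 = 100 mod 111
  k=6: 11^6 = 100 * 10 = 1 mod 111  <- first divisor giving 1
Order = 6

6


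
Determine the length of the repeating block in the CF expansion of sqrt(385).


Run the CF algorithm for sqrt(385).
a_0 = floor(sqrt(385)) = 19; set m_0=0, q_0=1.
Recurrence: m' = q*a - m,  q' = (d - m'^2)/q,  a' = floor((a_0 + m')/q').
  step 1: m=19, q=24, a=1
  step 2: m=5, q=15, a=1
  step 3: m=10, q=19, a=1
  step 4: m=9, q=16, a=1
  step 5: m=7, q=21, a=1
  step 6: m=14, q=9, a=3
  step 7: m=13, q=24, a=1
  step 8: m=11, q=11, a=2
  step 9: m=11, q=24, a=1
  step 10: m=13, q=9, a=3
  step 11: m=14, q=21, a=1
  step 12: m=7, q=16, a=1
  step 13: m=9, q=19, a=1
  step 14: m=10, q=15, a=1
  step 15: m=5, q=24, a=1
  step 16: m=19, q=1, a=38
a_16 = 2*a_0 = 38, so the period closes here.
sqrt(385) = [19; 1, 1, 1, 1, 1, 3, 1, 2, 1, 3, 1, 1, 1, 1, 1, 38]
Period length = 16

16


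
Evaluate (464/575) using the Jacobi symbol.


Compute (464/575) via quadratic reciprocity:
  pull out 2: (2/575) = +1  (since 575 mod 8 = 7)
  pull out 2: (2/575) = +1  (since 575 mod 8 = 7)
  pull out 2: (2/575) = +1  (since 575 mod 8 = 7)
  pull out 2: (2/575) = +1  (since 575 mod 8 = 7)
  reciprocity: (29/575) -> +(575/29)
  reduce: (24/29)
  pull out 2: (2/29) = -1  (since 29 mod 8 = 5)
  pull out 2: (2/29) = -1  (since 29 mod 8 = 5)
  pull out 2: (2/29) = -1  (since 29 mod 8 = 5)
  reciprocity: (3/29) -> +(29/3)
  reduce: (2/3)
  pull out 2: (2/3) = -1  (since 3 mod 8 = 3)
  (1/3) = 1
Product of signs = 1

1


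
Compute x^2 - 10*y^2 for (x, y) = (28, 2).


x^2 - d*y^2
= 28^2 - 10*2^2
= 784 - 40
= 744

744


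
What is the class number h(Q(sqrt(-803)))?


K = Q(sqrt(-803)). d mod 4 = 1, so D = disc(K) = d = -803
h(K) equals the number of primitive reduced positive-definite forms (a, b, c) = a*x^2 + b*x*y + c*y^2 with b^2 - 4ac = D,
where reduced means |b| <= a <= c, with b >= 0 whenever |b| = a or a = c, and primitive means gcd(a, b, c) = 1.
Reduced forces 3a^2 <= |D| = 803, so 1 <= a <= 16; b must have the parity of D, and c = (b^2 - D)/(4a) must be an integer >= a.
Enumerate a = 1..16, b in [-a, a]:
  a=1: (1, 1, 201)  [1]
  a=2: none
  a=3: (3, -1, 67), (3, 1, 67)  [2]
  a=4..6: none
  a=7: (7, -3, 29), (7, 3, 29)  [2]
  a=8: none
  a=9: (9, -5, 23), (9, 5, 23)  [2]
  a=10: none
  a=11: (11, 11, 21)  [1]
  a=12: none
  a=13: (13, -9, 17), (13, 9, 17)  [2]
  a=14..16: none
Total reduced forms: 1 + 2 + 2 + 2 + 1 + 2 = 10
h = 10

10


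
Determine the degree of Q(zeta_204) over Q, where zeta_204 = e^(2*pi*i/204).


The degree equals Euler's totient phi(204).
204 = 2^2 * 3 * 17
phi(204) = 64

64


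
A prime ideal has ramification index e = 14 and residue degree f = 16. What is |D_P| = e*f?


|D_P| = e * f
= 14 * 16
= 224

224


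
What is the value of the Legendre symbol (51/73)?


p = 73 is prime, so compute (51/73) with the reciprocity algorithm (Jacobi-symbol steps: pull out 2s via (2/n), flip via reciprocity, reduce):
  reciprocity: (51/73) -> +(73/51)
  reduce: (22/51)
  pull out 2: (2/51) = -1  (since 51 mod 8 = 3)
  reciprocity: (11/51) -> -(51/11)
  reduce: (7/11)
  reciprocity: (7/11) -> -(11/7)
  reduce: (4/7)
  pull out 2: (2/7) = +1  (since 7 mod 8 = 7)
  pull out 2: (2/7) = +1  (since 7 mod 8 = 7)
  (1/7) = 1
Product of signs = -1
(51/73) = -1

-1


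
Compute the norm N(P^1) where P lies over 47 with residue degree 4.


N(P^a) = p^(a*f)
= 47^(1*4)
= 47^4
= 4879681

4879681


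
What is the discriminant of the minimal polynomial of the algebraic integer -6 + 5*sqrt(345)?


The element -6 + 5*sqrt(345) has minimal polynomial:
x^2 + 12*x - 8589
Discriminant = (12)^2 - 4*(-8589)
= 144 + 34356
= 34500

34500


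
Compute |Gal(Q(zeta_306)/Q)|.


|Gal(Q(zeta_306)/Q)| = phi(306)
= 96

96


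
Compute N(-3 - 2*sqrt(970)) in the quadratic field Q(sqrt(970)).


N(a + b*sqrt(d)) = a^2 - d*b^2
= (-3)^2 - (970)*(-2)^2
= 9 - 3880
= -3871

-3871


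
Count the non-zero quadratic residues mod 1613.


For prime p, the number of non-zero quadratic residues is (p-1)/2.
= (1613-1)/2
= 806

806


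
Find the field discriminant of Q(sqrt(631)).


For K = Q(sqrt(d)) with d squarefree: disc(K) = d if d = 1 mod 4, and disc(K) = 4d if d = 2 or 3 mod 4.
Here d = 631, and d mod 4 = 3.
d = 3 mod 4, not 1 (O_K = Z[sqrt(d)]), so disc(K) = 4d = 4 * (631) = 2524

2524


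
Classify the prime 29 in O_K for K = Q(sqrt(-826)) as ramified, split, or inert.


K = Q(sqrt(-826)). Since d mod 4 = 2, disc(K) = -3304.
Check p | disc: -3304 mod 29 = 2.
p does not divide disc. Compute Legendre symbol (d/p):
15^((29-1)/2) mod 29 = -1
(d/p) = -1, so p is inert: (p) stays prime with e=1, f=2, g=1.
Therefore p is inert.

inert


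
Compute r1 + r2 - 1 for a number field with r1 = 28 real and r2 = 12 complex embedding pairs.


By Dirichlet's unit theorem:
rank = r1 + r2 - 1
= 28 + 12 - 1
= 39

39


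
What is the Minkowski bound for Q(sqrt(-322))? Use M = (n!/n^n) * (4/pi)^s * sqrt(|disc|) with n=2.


d = -322, d mod 4 = 2, so disc(K) = 4d = -1288; |disc(K)| = 1288
Imaginary quadratic field, so n = 2, s = r2 = 1, r1 = 0
M = (n!/n^n) * (4/pi)^s * sqrt(|disc(K)|) = (2!/2^2) * (4/pi)^1 * sqrt(1288)
= 0.5 * 1.273240 * 35.888717
= 22.8475

22.8475


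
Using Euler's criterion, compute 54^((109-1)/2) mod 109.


p = 109 is prime and the exponent is (p-1)/2 = 54, so by Euler's criterion 54^54 = (54/109) = +1 or -1 mod 109.
Compute by square-and-multiply:
  54 = 32 + 16 + 4 + 2 (binary 110110)
  Repeated squaring mod 109: 54^1 = 54, 54^2 = 82, 54^4 = 75, 54^8 = 66, 54^16 = 105, 54^32 = 16
  54^54 = 54^32 * 54^16 * 54^4 * 54^2 = 16 * 105 * 75 * 82 mod 109
    16 * 105 = 1680 = 45 mod 109
    45 * 75 = 3375 = 105 mod 109
    105 * 82 = 8610 = 108 mod 109
  54^54 = 108 mod 109
Result 108 = p - 1 = -1 mod 109: 54 is a quadratic non-residue mod 109. As a residue in [0, p-1] the value is 108.
54^54 mod 109 = 108

108


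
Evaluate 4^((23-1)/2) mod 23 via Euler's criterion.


p = 23 is prime and the exponent is (p-1)/2 = 11, so by Euler's criterion 4^11 = (4/23) = +1 or -1 mod 23.
Compute by square-and-multiply:
  11 = 8 + 2 + 1 (binary 1011)
  Repeated squaring mod 23: 4^1 = 4, 4^2 = 16, 4^4 = 3, 4^8 = 9
  4^11 = 4^8 * 4^2 * 4^1 = 9 * 16 * 4 mod 23
    9 * 16 = 144 = 6 mod 23
    6 * 4 = 24 = 1 mod 23
  4^11 = 1 mod 23
Result 1: 4 is a quadratic residue mod 23.
4^11 mod 23 = 1

1


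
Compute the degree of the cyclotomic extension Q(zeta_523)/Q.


The degree equals Euler's totient phi(523).
523 = 523
phi(523) = 522

522


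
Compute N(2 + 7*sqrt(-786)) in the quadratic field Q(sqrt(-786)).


N(a + b*sqrt(d)) = a^2 - d*b^2
= (2)^2 - (-786)*(7)^2
= 4 + 38514
= 38518

38518


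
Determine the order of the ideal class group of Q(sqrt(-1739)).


K = Q(sqrt(-1739)). d mod 4 = 1, so D = disc(K) = d = -1739
h(K) equals the number of primitive reduced positive-definite forms (a, b, c) = a*x^2 + b*x*y + c*y^2 with b^2 - 4ac = D,
where reduced means |b| <= a <= c, with b >= 0 whenever |b| = a or a = c, and primitive means gcd(a, b, c) = 1.
Reduced forces 3a^2 <= |D| = 1739, so 1 <= a <= 24; b must have the parity of D, and c = (b^2 - D)/(4a) must be an integer >= a.
Enumerate a = 1..24, b in [-a, a]:
  a=1: (1, 1, 435)  [1]
  a=2: none
  a=3: (3, -1, 145), (3, 1, 145)  [2]
  a=4: none
  a=5: (5, -1, 87), (5, 1, 87)  [2]
  a=6: none
  a=7: (7, -5, 63), (7, 5, 63)  [2]
  a=8: none
  a=9: (9, -5, 49), (9, 5, 49)  [2]
  a=10..12: none
  a=13: (13, -9, 35), (13, 9, 35)  [2]
  a=14: none
  a=15: (15, -11, 31), (15, -1, 29), (15, 1, 29), (15, 11, 31)  [4]
  a=16..18: none
  a=19: (19, -3, 23), (19, 3, 23)  [2]
  a=20: none
  a=21: (21, -19, 25), (21, 5, 21), (21, 19, 25)  [3]
  a=22..24: none
Total reduced forms: 1 + 2 + 2 + 2 + 2 + 2 + 4 + 2 + 3 = 20
h = 20

20


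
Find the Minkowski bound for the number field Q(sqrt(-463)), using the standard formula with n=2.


d = -463, d mod 4 = 1, so disc(K) = d = -463; |disc(K)| = 463
Imaginary quadratic field, so n = 2, s = r2 = 1, r1 = 0
M = (n!/n^n) * (4/pi)^s * sqrt(|disc(K)|) = (2!/2^2) * (4/pi)^1 * sqrt(463)
= 0.5 * 1.273240 * 21.517435
= 13.6984

13.6984


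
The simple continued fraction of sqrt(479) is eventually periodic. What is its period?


Run the CF algorithm for sqrt(479).
a_0 = floor(sqrt(479)) = 21; set m_0=0, q_0=1.
Recurrence: m' = q*a - m,  q' = (d - m'^2)/q,  a' = floor((a_0 + m')/q').
  step 1: m=21, q=38, a=1
  step 2: m=17, q=5, a=7
  step 3: m=18, q=31, a=1
  step 4: m=13, q=10, a=3
  step 5: m=17, q=19, a=2
  step 6: m=21, q=2, a=21
  step 7: m=21, q=19, a=2
  step 8: m=17, q=10, a=3
  step 9: m=13, q=31, a=1
  step 10: m=18, q=5, a=7
  step 11: m=17, q=38, a=1
  step 12: m=21, q=1, a=42
a_12 = 2*a_0 = 42, so the period closes here.
sqrt(479) = [21; 1, 7, 1, 3, 2, 21, 2, 3, 1, 7, 1, 42]
Period length = 12

12


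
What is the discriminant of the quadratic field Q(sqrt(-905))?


For K = Q(sqrt(d)) with d squarefree: disc(K) = d if d = 1 mod 4, and disc(K) = 4d if d = 2 or 3 mod 4.
Here d = -905, and d mod 4 = 3.
d = 3 mod 4, not 1 (O_K = Z[sqrt(d)]), so disc(K) = 4d = 4 * (-905) = -3620

-3620


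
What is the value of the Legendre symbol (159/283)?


p = 283 is prime, so compute (159/283) with the reciprocity algorithm (Jacobi-symbol steps: pull out 2s via (2/n), flip via reciprocity, reduce):
  reciprocity: (159/283) -> -(283/159)
  reduce: (124/159)
  pull out 2: (2/159) = +1  (since 159 mod 8 = 7)
  pull out 2: (2/159) = +1  (since 159 mod 8 = 7)
  reciprocity: (31/159) -> -(159/31)
  reduce: (4/31)
  pull out 2: (2/31) = +1  (since 31 mod 8 = 7)
  pull out 2: (2/31) = +1  (since 31 mod 8 = 7)
  (1/31) = 1
Product of signs = 1
(159/283) = 1

1


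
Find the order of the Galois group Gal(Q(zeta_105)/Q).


|Gal(Q(zeta_105)/Q)| = phi(105)
= 48

48


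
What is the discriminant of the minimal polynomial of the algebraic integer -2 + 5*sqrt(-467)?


The element -2 + 5*sqrt(-467) has minimal polynomial:
x^2 + 4*x + 11679
Discriminant = (4)^2 - 4*(11679)
= 16 - 46716
= -46700

-46700


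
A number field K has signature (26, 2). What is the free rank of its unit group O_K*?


By Dirichlet's unit theorem:
rank = r1 + r2 - 1
= 26 + 2 - 1
= 27

27


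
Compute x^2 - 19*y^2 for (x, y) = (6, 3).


x^2 - d*y^2
= 6^2 - 19*3^2
= 36 - 171
= -135

-135


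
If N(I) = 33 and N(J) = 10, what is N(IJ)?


N(IJ) = N(I) * N(J)
= 33 * 10
= 330

330


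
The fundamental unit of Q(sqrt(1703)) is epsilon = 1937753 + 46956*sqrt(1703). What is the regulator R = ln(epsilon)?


epsilon = 1937753 + 46956*sqrt(1703)
= 3.8755e+06
R = ln(3.8755e+06)
= 15.1702

15.1702


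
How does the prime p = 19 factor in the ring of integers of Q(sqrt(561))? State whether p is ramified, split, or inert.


K = Q(sqrt(561)). Since d mod 4 = 1, disc(K) = 561.
Check p | disc: 561 mod 19 = 10.
p does not divide disc. Compute Legendre symbol (d/p):
10^((19-1)/2) mod 19 = -1
(d/p) = -1, so p is inert: (p) stays prime with e=1, f=2, g=1.
Therefore p is inert.

inert


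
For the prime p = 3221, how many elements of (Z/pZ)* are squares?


For prime p, the number of non-zero quadratic residues is (p-1)/2.
= (3221-1)/2
= 1610

1610


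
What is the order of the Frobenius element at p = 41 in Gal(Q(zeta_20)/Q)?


The Frobenius at p in Gal(Q(zeta_n)/Q) = (Z/nZ)* is the class of p, so its order is ord_20(41), the smallest k >= 1 with 41^k = 1 mod 20.
n = 20 = 2^2 * 5, phi(20) = 8; the order divides phi(n).
Divisors of 8: 1, 2, 4, 8
Repeated squaring mod 20: 41^1 = 1, 41^2 = 1, 41^4 = 1, 41^8 = 1
Test divisors in increasing order:
  k=1: 41^1 = 1 mod 20  <- first divisor giving 1
Order = 1

1


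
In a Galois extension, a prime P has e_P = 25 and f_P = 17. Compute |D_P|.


|D_P| = e * f
= 25 * 17
= 425

425


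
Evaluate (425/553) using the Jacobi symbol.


Compute (425/553) via quadratic reciprocity:
  reciprocity: (425/553) -> +(553/425)
  reduce: (128/425)
  pull out 2: (2/425) = +1  (since 425 mod 8 = 1)
  pull out 2: (2/425) = +1  (since 425 mod 8 = 1)
  pull out 2: (2/425) = +1  (since 425 mod 8 = 1)
  pull out 2: (2/425) = +1  (since 425 mod 8 = 1)
  pull out 2: (2/425) = +1  (since 425 mod 8 = 1)
  pull out 2: (2/425) = +1  (since 425 mod 8 = 1)
  pull out 2: (2/425) = +1  (since 425 mod 8 = 1)
  (1/425) = 1
Product of signs = 1

1


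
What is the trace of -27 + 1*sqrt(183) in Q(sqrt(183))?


Tr(a + b*sqrt(d)) = (a + b*sqrt(d)) + (a - b*sqrt(d)) = 2a
= 2 * (-27)
= -54

-54


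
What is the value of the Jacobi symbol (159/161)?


Compute (159/161) via quadratic reciprocity:
  reciprocity: (159/161) -> +(161/159)
  reduce: (2/159)
  pull out 2: (2/159) = +1  (since 159 mod 8 = 7)
  (1/159) = 1
Product of signs = 1

1


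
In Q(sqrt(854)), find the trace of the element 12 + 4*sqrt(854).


Tr(a + b*sqrt(d)) = (a + b*sqrt(d)) + (a - b*sqrt(d)) = 2a
= 2 * (12)
= 24

24


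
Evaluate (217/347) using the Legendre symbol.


p = 347 is prime, so compute (217/347) with the reciprocity algorithm (Jacobi-symbol steps: pull out 2s via (2/n), flip via reciprocity, reduce):
  reciprocity: (217/347) -> +(347/217)
  reduce: (130/217)
  pull out 2: (2/217) = +1  (since 217 mod 8 = 1)
  reciprocity: (65/217) -> +(217/65)
  reduce: (22/65)
  pull out 2: (2/65) = +1  (since 65 mod 8 = 1)
  reciprocity: (11/65) -> +(65/11)
  reduce: (10/11)
  pull out 2: (2/11) = -1  (since 11 mod 8 = 3)
  reciprocity: (5/11) -> +(11/5)
  reduce: (1/5)
  (1/5) = 1
Product of signs = -1
(217/347) = -1

-1


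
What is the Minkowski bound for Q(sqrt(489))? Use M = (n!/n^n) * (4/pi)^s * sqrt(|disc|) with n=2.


d = 489, d mod 4 = 1, so disc(K) = d = 489; |disc(K)| = 489
Real quadratic field, so n = 2, s = r2 = 0, r1 = 2
M = (n!/n^n) * (4/pi)^s * sqrt(|disc(K)|) = (2!/2^2) * (4/pi)^0 * sqrt(489)
= 0.5 * 1.000000 * 22.113344
= 11.0567

11.0567


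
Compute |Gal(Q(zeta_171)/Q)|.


|Gal(Q(zeta_171)/Q)| = phi(171)
= 108

108


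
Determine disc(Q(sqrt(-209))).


For K = Q(sqrt(d)) with d squarefree: disc(K) = d if d = 1 mod 4, and disc(K) = 4d if d = 2 or 3 mod 4.
Here d = -209, and d mod 4 = 3.
d = 3 mod 4, not 1 (O_K = Z[sqrt(d)]), so disc(K) = 4d = 4 * (-209) = -836

-836


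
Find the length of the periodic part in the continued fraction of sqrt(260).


Run the CF algorithm for sqrt(260).
a_0 = floor(sqrt(260)) = 16; set m_0=0, q_0=1.
Recurrence: m' = q*a - m,  q' = (d - m'^2)/q,  a' = floor((a_0 + m')/q').
  step 1: m=16, q=4, a=8
  step 2: m=16, q=1, a=32
a_2 = 2*a_0 = 32, so the period closes here.
sqrt(260) = [16; 8, 32]
Period length = 2

2


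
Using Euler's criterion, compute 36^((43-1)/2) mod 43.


p = 43 is prime and the exponent is (p-1)/2 = 21, so by Euler's criterion 36^21 = (36/43) = +1 or -1 mod 43.
Compute by square-and-multiply:
  21 = 16 + 4 + 1 (binary 10101)
  Repeated squaring mod 43: 36^1 = 36, 36^2 = 6, 36^4 = 36, 36^8 = 6, 36^16 = 36
  36^21 = 36^16 * 36^4 * 36^1 = 36 * 36 * 36 mod 43
    36 * 36 = 1296 = 6 mod 43
    6 * 36 = 216 = 1 mod 43
  36^21 = 1 mod 43
Result 1: 36 is a quadratic residue mod 43.
36^21 mod 43 = 1

1


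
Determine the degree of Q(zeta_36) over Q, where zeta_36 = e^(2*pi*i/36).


The degree equals Euler's totient phi(36).
36 = 2^2 * 3^2
phi(36) = 12

12


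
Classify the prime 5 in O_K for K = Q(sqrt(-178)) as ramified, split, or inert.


K = Q(sqrt(-178)). Since d mod 4 = 2, disc(K) = -712.
Check p | disc: -712 mod 5 = 3.
p does not divide disc. Compute Legendre symbol (d/p):
2^((5-1)/2) mod 5 = -1
(d/p) = -1, so p is inert: (p) stays prime with e=1, f=2, g=1.
Therefore p is inert.

inert


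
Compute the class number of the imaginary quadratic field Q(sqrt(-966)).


K = Q(sqrt(-966)). d mod 4 = 2, so D = disc(K) = 4d = -3864
h(K) equals the number of primitive reduced positive-definite forms (a, b, c) = a*x^2 + b*x*y + c*y^2 with b^2 - 4ac = D,
where reduced means |b| <= a <= c, with b >= 0 whenever |b| = a or a = c, and primitive means gcd(a, b, c) = 1.
Reduced forces 3a^2 <= |D| = 3864, so 1 <= a <= 35; b must have the parity of D, and c = (b^2 - D)/(4a) must be an integer >= a.
Enumerate a = 1..35, b in [-a, a]:
  a=1: (1, 0, 966)  [1]
  a=2: (2, 0, 483)  [1]
  a=3: (3, 0, 322)  [1]
  a=4: none
  a=5: (5, -4, 194), (5, 4, 194)  [2]
  a=6: (6, 0, 161)  [1]
  a=7: (7, 0, 138)  [1]
  a=8..9: none
  a=10: (10, -4, 97), (10, 4, 97)  [2]
  a=11..12: none
  a=13: (13, -6, 75), (13, 6, 75)  [2]
  a=14: (14, 0, 69)  [1]
  a=15: (15, -6, 65), (15, 6, 65)  [2]
  a=16..20: none
  a=21: (21, 0, 46)  [1]
  a=22: none
  a=23: (23, 0, 42)  [1]
  a=24: none
  a=25: (25, -6, 39), (25, 6, 39)  [2]
  a=26: (26, -20, 41), (26, 20, 41)  [2]
  a=27..28: none
  a=29: (29, -14, 35), (29, 14, 35)  [2]
  a=30: (30, -24, 37), (30, 24, 37)  [2]
  a=31..35: none
Total reduced forms: 1 + 1 + 1 + 2 + 1 + 1 + 2 + 2 + 1 + 2 + 1 + 1 + 2 + 2 + 2 + 2 = 24
h = 24

24


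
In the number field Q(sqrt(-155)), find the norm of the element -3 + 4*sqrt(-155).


N(a + b*sqrt(d)) = a^2 - d*b^2
= (-3)^2 - (-155)*(4)^2
= 9 + 2480
= 2489

2489


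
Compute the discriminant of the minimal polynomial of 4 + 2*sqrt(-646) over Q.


The element 4 + 2*sqrt(-646) has minimal polynomial:
x^2 - 8*x + 2600
Discriminant = (-8)^2 - 4*(2600)
= 64 - 10400
= -10336

-10336


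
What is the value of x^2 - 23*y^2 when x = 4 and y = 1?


x^2 - d*y^2
= 4^2 - 23*1^2
= 16 - 23
= -7

-7


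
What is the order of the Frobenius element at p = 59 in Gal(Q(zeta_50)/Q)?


The Frobenius at p in Gal(Q(zeta_n)/Q) = (Z/nZ)* is the class of p, so its order is ord_50(59), the smallest k >= 1 with 59^k = 1 mod 50.
n = 50 = 2 * 5^2, phi(50) = 20; the order divides phi(n).
Divisors of 20: 1, 2, 4, 5, 10, 20
Repeated squaring mod 50: 59^1 = 9, 59^2 = 31, 59^4 = 11, 59^8 = 21, 59^16 = 41
Test divisors in increasing order:
  k=1: 59^1 = 9 mod 50
  k=2: 59^2 = 31 mod 50
  k=4: 59^4 = 11 mod 50
  k=5: 59^5 = 11 * 9 = 49 mod 50
  k=10: 59^10 = 21 * 31 = 1 mod 50  <- first divisor giving 1
Order = 10

10


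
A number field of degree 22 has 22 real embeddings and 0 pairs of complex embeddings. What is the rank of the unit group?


By Dirichlet's unit theorem:
rank = r1 + r2 - 1
= 22 + 0 - 1
= 21

21


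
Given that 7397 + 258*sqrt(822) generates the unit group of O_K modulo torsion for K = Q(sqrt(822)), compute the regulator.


epsilon = 7397 + 258*sqrt(822)
= 14793.9999
R = ln(14793.9999)
= 9.6020

9.6020


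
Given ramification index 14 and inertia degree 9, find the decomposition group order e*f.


|D_P| = e * f
= 14 * 9
= 126

126


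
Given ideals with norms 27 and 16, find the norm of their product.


N(IJ) = N(I) * N(J)
= 27 * 16
= 432

432


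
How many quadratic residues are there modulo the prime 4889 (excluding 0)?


For prime p, the number of non-zero quadratic residues is (p-1)/2.
= (4889-1)/2
= 2444

2444


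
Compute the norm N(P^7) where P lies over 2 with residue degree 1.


N(P^a) = p^(a*f)
= 2^(7*1)
= 2^7
= 128

128


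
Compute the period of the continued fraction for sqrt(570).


Run the CF algorithm for sqrt(570).
a_0 = floor(sqrt(570)) = 23; set m_0=0, q_0=1.
Recurrence: m' = q*a - m,  q' = (d - m'^2)/q,  a' = floor((a_0 + m')/q').
  step 1: m=23, q=41, a=1
  step 2: m=18, q=6, a=6
  step 3: m=18, q=41, a=1
  step 4: m=23, q=1, a=46
a_4 = 2*a_0 = 46, so the period closes here.
sqrt(570) = [23; 1, 6, 1, 46]
Period length = 4

4


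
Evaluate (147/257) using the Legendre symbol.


p = 257 is prime, so compute (147/257) with the reciprocity algorithm (Jacobi-symbol steps: pull out 2s via (2/n), flip via reciprocity, reduce):
  reciprocity: (147/257) -> +(257/147)
  reduce: (110/147)
  pull out 2: (2/147) = -1  (since 147 mod 8 = 3)
  reciprocity: (55/147) -> -(147/55)
  reduce: (37/55)
  reciprocity: (37/55) -> +(55/37)
  reduce: (18/37)
  pull out 2: (2/37) = -1  (since 37 mod 8 = 5)
  reciprocity: (9/37) -> +(37/9)
  reduce: (1/9)
  (1/9) = 1
Product of signs = -1
(147/257) = -1

-1


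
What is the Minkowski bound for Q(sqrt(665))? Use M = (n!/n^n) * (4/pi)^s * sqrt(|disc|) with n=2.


d = 665, d mod 4 = 1, so disc(K) = d = 665; |disc(K)| = 665
Real quadratic field, so n = 2, s = r2 = 0, r1 = 2
M = (n!/n^n) * (4/pi)^s * sqrt(|disc(K)|) = (2!/2^2) * (4/pi)^0 * sqrt(665)
= 0.5 * 1.000000 * 25.787594
= 12.8938

12.8938


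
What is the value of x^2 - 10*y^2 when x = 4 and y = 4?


x^2 - d*y^2
= 4^2 - 10*4^2
= 16 - 160
= -144

-144


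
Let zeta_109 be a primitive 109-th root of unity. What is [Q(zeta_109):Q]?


The degree equals Euler's totient phi(109).
109 = 109
phi(109) = 108

108


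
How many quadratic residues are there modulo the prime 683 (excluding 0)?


For prime p, the number of non-zero quadratic residues is (p-1)/2.
= (683-1)/2
= 341

341


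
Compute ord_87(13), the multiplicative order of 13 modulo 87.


We want ord_87(13), the smallest k >= 1 with 13^k = 1 mod 87.
n = 87 = 3 * 29, phi(87) = 56; the order divides phi(n).
Divisors of 56: 1, 2, 4, 7, 8, 14, 28, 56
Repeated squaring mod 87: 13^1 = 13, 13^2 = 82, 13^4 = 25, 13^8 = 16, 13^16 = 82, 13^32 = 25
Test divisors in increasing order:
  k=1: 13^1 = 13 mod 87
  k=2: 13^2 = 82 mod 87
  k=4: 13^4 = 25 mod 87
  k=7: 13^7 = 25 * 82 * 13 = 28 mod 87
  k=8: 13^8 = 16 mod 87
  k=14: 13^14 = 16 * 25 * 82 = 1 mod 87  <- first divisor giving 1
Order = 14

14


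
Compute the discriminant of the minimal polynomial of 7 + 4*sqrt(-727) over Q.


The element 7 + 4*sqrt(-727) has minimal polynomial:
x^2 - 14*x + 11681
Discriminant = (-14)^2 - 4*(11681)
= 196 - 46724
= -46528

-46528


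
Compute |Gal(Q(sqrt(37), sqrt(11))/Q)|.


The 2 square roots of distinct primes are multiplicatively independent over Q,
so [K:Q] = 2^2 and Gal(K/Q) is isomorphic to (Z/2Z)^2.
|Gal| = 2^2 = 4

4


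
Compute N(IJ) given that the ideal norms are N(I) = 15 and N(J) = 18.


N(IJ) = N(I) * N(J)
= 15 * 18
= 270

270


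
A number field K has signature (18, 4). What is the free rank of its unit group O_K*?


By Dirichlet's unit theorem:
rank = r1 + r2 - 1
= 18 + 4 - 1
= 21

21


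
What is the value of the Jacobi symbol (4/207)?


Compute (4/207) via quadratic reciprocity:
  pull out 2: (2/207) = +1  (since 207 mod 8 = 7)
  pull out 2: (2/207) = +1  (since 207 mod 8 = 7)
  (1/207) = 1
Product of signs = 1

1


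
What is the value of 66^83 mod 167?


p = 167 is prime and the exponent is (p-1)/2 = 83, so by Euler's criterion 66^83 = (66/167) = +1 or -1 mod 167.
Compute by square-and-multiply:
  83 = 64 + 16 + 2 + 1 (binary 1010011)
  Repeated squaring mod 167: 66^1 = 66, 66^2 = 14, 66^4 = 29, 66^8 = 6, 66^16 = 36, 66^32 = 127, 66^64 = 97
  66^83 = 66^64 * 66^16 * 66^2 * 66^1 = 97 * 36 * 14 * 66 mod 167
    97 * 36 = 3492 = 152 mod 167
    152 * 14 = 2128 = 124 mod 167
    124 * 66 = 8184 = 1 mod 167
  66^83 = 1 mod 167
Result 1: 66 is a quadratic residue mod 167.
66^83 mod 167 = 1

1


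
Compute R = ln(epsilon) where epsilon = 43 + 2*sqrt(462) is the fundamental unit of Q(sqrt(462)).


epsilon = 43 + 2*sqrt(462)
= 85.9884
R = ln(85.9884)
= 4.4542

4.4542


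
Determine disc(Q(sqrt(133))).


For K = Q(sqrt(d)) with d squarefree: disc(K) = d if d = 1 mod 4, and disc(K) = 4d if d = 2 or 3 mod 4.
Here d = 133, and d mod 4 = 1.
d = 1 mod 4 (O_K = Z[(1+sqrt(d))/2]), so disc(K) = d = 133

133


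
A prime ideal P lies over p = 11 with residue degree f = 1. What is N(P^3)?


N(P^a) = p^(a*f)
= 11^(3*1)
= 11^3
= 1331

1331


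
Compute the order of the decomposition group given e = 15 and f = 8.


|D_P| = e * f
= 15 * 8
= 120

120


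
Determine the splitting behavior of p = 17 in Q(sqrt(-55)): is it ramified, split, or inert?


K = Q(sqrt(-55)). Since d mod 4 = 1, disc(K) = -55.
Check p | disc: -55 mod 17 = 13.
p does not divide disc. Compute Legendre symbol (d/p):
13^((17-1)/2) mod 17 = 1
(d/p) = 1, so p splits: (p) = P*P' with e=1, f=1, g=2.
Therefore p is split.

split


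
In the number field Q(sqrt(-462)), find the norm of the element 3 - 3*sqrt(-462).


N(a + b*sqrt(d)) = a^2 - d*b^2
= (3)^2 - (-462)*(-3)^2
= 9 + 4158
= 4167

4167


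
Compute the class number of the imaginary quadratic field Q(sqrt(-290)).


K = Q(sqrt(-290)). d mod 4 = 2, so D = disc(K) = 4d = -1160
h(K) equals the number of primitive reduced positive-definite forms (a, b, c) = a*x^2 + b*x*y + c*y^2 with b^2 - 4ac = D,
where reduced means |b| <= a <= c, with b >= 0 whenever |b| = a or a = c, and primitive means gcd(a, b, c) = 1.
Reduced forces 3a^2 <= |D| = 1160, so 1 <= a <= 19; b must have the parity of D, and c = (b^2 - D)/(4a) must be an integer >= a.
Enumerate a = 1..19, b in [-a, a]:
  a=1: (1, 0, 290)  [1]
  a=2: (2, 0, 145)  [1]
  a=3: (3, -2, 97), (3, 2, 97)  [2]
  a=4: none
  a=5: (5, 0, 58)  [1]
  a=6: (6, -4, 49), (6, 4, 49)  [2]
  a=7: (7, -4, 42), (7, 4, 42)  [2]
  a=8: none
  a=9: (9, -8, 34), (9, 8, 34)  [2]
  a=10: (10, 0, 29)  [1]
  a=11..12: none
  a=13: (13, -6, 23), (13, 6, 23)  [2]
  a=14: (14, -4, 21), (14, 4, 21)  [2]
  a=15: (15, -10, 21), (15, 10, 21)  [2]
  a=16: none
  a=17: (17, -8, 18), (17, 8, 18)  [2]
  a=18..19: none
Total reduced forms: 1 + 1 + 2 + 1 + 2 + 2 + 2 + 1 + 2 + 2 + 2 + 2 = 20
h = 20

20


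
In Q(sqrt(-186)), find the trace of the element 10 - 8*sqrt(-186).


Tr(a + b*sqrt(d)) = (a + b*sqrt(d)) + (a - b*sqrt(d)) = 2a
= 2 * (10)
= 20

20


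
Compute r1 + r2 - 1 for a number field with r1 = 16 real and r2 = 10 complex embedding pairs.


By Dirichlet's unit theorem:
rank = r1 + r2 - 1
= 16 + 10 - 1
= 25

25


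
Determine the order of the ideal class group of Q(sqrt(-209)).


K = Q(sqrt(-209)). d mod 4 = 3, so D = disc(K) = 4d = -836
h(K) equals the number of primitive reduced positive-definite forms (a, b, c) = a*x^2 + b*x*y + c*y^2 with b^2 - 4ac = D,
where reduced means |b| <= a <= c, with b >= 0 whenever |b| = a or a = c, and primitive means gcd(a, b, c) = 1.
Reduced forces 3a^2 <= |D| = 836, so 1 <= a <= 16; b must have the parity of D, and c = (b^2 - D)/(4a) must be an integer >= a.
Enumerate a = 1..16, b in [-a, a]:
  a=1: (1, 0, 209)  [1]
  a=2: (2, 2, 105)  [1]
  a=3: (3, -2, 70), (3, 2, 70)  [2]
  a=4: none
  a=5: (5, -2, 42), (5, 2, 42)  [2]
  a=6: (6, -2, 35), (6, 2, 35)  [2]
  a=7: (7, -2, 30), (7, 2, 30)  [2]
  a=8: none
  a=9: (9, -8, 25), (9, 8, 25)  [2]
  a=10: (10, -2, 21), (10, 2, 21)  [2]
  a=11: (11, 0, 19)  [1]
  a=12: none
  a=13: (13, -10, 18), (13, 10, 18)  [2]
  a=14: (14, -2, 15), (14, 2, 15)  [2]
  a=15: (15, 8, 15)  [1]
  a=16: none
Total reduced forms: 1 + 1 + 2 + 2 + 2 + 2 + 2 + 2 + 1 + 2 + 2 + 1 = 20
h = 20

20


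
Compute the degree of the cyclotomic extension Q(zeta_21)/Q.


The degree equals Euler's totient phi(21).
21 = 3 * 7
phi(21) = 12

12


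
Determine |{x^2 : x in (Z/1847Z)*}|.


For prime p, the number of non-zero quadratic residues is (p-1)/2.
= (1847-1)/2
= 923

923


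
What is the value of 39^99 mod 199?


p = 199 is prime and the exponent is (p-1)/2 = 99, so by Euler's criterion 39^99 = (39/199) = +1 or -1 mod 199.
Compute by square-and-multiply:
  99 = 64 + 32 + 2 + 1 (binary 1100011)
  Repeated squaring mod 199: 39^1 = 39, 39^2 = 128, 39^4 = 66, 39^8 = 177, 39^16 = 86, 39^32 = 33, 39^64 = 94
  39^99 = 39^64 * 39^32 * 39^2 * 39^1 = 94 * 33 * 128 * 39 mod 199
    94 * 33 = 3102 = 117 mod 199
    117 * 128 = 14976 = 51 mod 199
    51 * 39 = 1989 = 198 mod 199
  39^99 = 198 mod 199
Result 198 = p - 1 = -1 mod 199: 39 is a quadratic non-residue mod 199. As a residue in [0, p-1] the value is 198.
39^99 mod 199 = 198

198


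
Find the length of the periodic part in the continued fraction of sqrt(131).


Run the CF algorithm for sqrt(131).
a_0 = floor(sqrt(131)) = 11; set m_0=0, q_0=1.
Recurrence: m' = q*a - m,  q' = (d - m'^2)/q,  a' = floor((a_0 + m')/q').
  step 1: m=11, q=10, a=2
  step 2: m=9, q=5, a=4
  step 3: m=11, q=2, a=11
  step 4: m=11, q=5, a=4
  step 5: m=9, q=10, a=2
  step 6: m=11, q=1, a=22
a_6 = 2*a_0 = 22, so the period closes here.
sqrt(131) = [11; 2, 4, 11, 4, 2, 22]
Period length = 6

6


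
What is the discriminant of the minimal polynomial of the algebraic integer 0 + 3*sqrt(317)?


The element 0 + 3*sqrt(317) has minimal polynomial:
x^2 + 0*x - 2853
Discriminant = (0)^2 - 4*(-2853)
= 0 + 11412
= 11412

11412


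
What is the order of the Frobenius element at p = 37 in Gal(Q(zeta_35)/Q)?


The Frobenius at p in Gal(Q(zeta_n)/Q) = (Z/nZ)* is the class of p, so its order is ord_35(37), the smallest k >= 1 with 37^k = 1 mod 35.
n = 35 = 5 * 7, phi(35) = 24; the order divides phi(n).
Divisors of 24: 1, 2, 3, 4, 6, 8, 12, 24
Repeated squaring mod 35: 37^1 = 2, 37^2 = 4, 37^4 = 16, 37^8 = 11, 37^16 = 16
Test divisors in increasing order:
  k=1: 37^1 = 2 mod 35
  k=2: 37^2 = 4 mod 35
  k=3: 37^3 = 4 * 2 = 8 mod 35
  k=4: 37^4 = 16 mod 35
  k=6: 37^6 = 16 * 4 = 29 mod 35
  k=8: 37^8 = 11 mod 35
  k=12: 37^12 = 11 * 16 = 1 mod 35  <- first divisor giving 1
Order = 12

12


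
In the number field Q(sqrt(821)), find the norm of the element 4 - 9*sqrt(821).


N(a + b*sqrt(d)) = a^2 - d*b^2
= (4)^2 - (821)*(-9)^2
= 16 - 66501
= -66485

-66485


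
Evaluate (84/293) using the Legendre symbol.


p = 293 is prime, so compute (84/293) with the reciprocity algorithm (Jacobi-symbol steps: pull out 2s via (2/n), flip via reciprocity, reduce):
  pull out 2: (2/293) = -1  (since 293 mod 8 = 5)
  pull out 2: (2/293) = -1  (since 293 mod 8 = 5)
  reciprocity: (21/293) -> +(293/21)
  reduce: (20/21)
  pull out 2: (2/21) = -1  (since 21 mod 8 = 5)
  pull out 2: (2/21) = -1  (since 21 mod 8 = 5)
  reciprocity: (5/21) -> +(21/5)
  reduce: (1/5)
  (1/5) = 1
Product of signs = 1
(84/293) = 1

1


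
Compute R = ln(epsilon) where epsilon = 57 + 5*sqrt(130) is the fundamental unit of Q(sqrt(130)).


epsilon = 57 + 5*sqrt(130)
= 114.0088
R = ln(114.0088)
= 4.7363

4.7363


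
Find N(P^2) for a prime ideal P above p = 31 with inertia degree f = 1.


N(P^a) = p^(a*f)
= 31^(2*1)
= 31^2
= 961

961


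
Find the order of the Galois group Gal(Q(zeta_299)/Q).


|Gal(Q(zeta_299)/Q)| = phi(299)
= 264

264


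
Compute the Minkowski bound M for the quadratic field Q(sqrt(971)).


d = 971, d mod 4 = 3, so disc(K) = 4d = 3884; |disc(K)| = 3884
Real quadratic field, so n = 2, s = r2 = 0, r1 = 2
M = (n!/n^n) * (4/pi)^s * sqrt(|disc(K)|) = (2!/2^2) * (4/pi)^0 * sqrt(3884)
= 0.5 * 1.000000 * 62.321746
= 31.1609

31.1609


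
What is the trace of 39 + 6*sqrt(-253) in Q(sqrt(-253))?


Tr(a + b*sqrt(d)) = (a + b*sqrt(d)) + (a - b*sqrt(d)) = 2a
= 2 * (39)
= 78

78


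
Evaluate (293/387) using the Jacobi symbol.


Compute (293/387) via quadratic reciprocity:
  reciprocity: (293/387) -> +(387/293)
  reduce: (94/293)
  pull out 2: (2/293) = -1  (since 293 mod 8 = 5)
  reciprocity: (47/293) -> +(293/47)
  reduce: (11/47)
  reciprocity: (11/47) -> -(47/11)
  reduce: (3/11)
  reciprocity: (3/11) -> -(11/3)
  reduce: (2/3)
  pull out 2: (2/3) = -1  (since 3 mod 8 = 3)
  (1/3) = 1
Product of signs = 1

1


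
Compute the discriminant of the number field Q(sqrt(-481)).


For K = Q(sqrt(d)) with d squarefree: disc(K) = d if d = 1 mod 4, and disc(K) = 4d if d = 2 or 3 mod 4.
Here d = -481, and d mod 4 = 3.
d = 3 mod 4, not 1 (O_K = Z[sqrt(d)]), so disc(K) = 4d = 4 * (-481) = -1924

-1924


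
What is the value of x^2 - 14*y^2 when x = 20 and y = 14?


x^2 - d*y^2
= 20^2 - 14*14^2
= 400 - 2744
= -2344

-2344


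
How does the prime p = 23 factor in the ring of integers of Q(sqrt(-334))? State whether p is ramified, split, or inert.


K = Q(sqrt(-334)). Since d mod 4 = 2, disc(K) = -1336.
Check p | disc: -1336 mod 23 = 21.
p does not divide disc. Compute Legendre symbol (d/p):
11^((23-1)/2) mod 23 = -1
(d/p) = -1, so p is inert: (p) stays prime with e=1, f=2, g=1.
Therefore p is inert.

inert
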